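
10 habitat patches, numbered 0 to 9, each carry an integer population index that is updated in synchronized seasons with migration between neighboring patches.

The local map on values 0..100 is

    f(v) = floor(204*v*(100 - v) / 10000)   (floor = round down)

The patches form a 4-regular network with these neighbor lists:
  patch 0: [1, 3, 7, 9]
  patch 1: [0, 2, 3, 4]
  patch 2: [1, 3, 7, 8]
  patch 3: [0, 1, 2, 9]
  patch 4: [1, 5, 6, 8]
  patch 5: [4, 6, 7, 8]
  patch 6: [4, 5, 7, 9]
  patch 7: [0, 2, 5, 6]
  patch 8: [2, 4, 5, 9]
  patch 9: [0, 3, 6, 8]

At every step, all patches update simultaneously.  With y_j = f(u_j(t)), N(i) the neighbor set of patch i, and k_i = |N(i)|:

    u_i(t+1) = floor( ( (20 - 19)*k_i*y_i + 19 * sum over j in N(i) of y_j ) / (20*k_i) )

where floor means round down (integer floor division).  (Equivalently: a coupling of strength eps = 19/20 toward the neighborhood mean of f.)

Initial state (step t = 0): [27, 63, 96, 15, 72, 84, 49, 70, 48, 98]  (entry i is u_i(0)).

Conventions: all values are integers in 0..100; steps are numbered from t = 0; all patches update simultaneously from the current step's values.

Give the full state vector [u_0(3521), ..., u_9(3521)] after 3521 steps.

Simulating step by step:
t=0: [27, 63, 96, 15, 72, 84, 49, 70, 48, 98]
t=1: [30, 29, 39, 24, 43, 44, 29, 31, 21, 39]
t=2: [42, 44, 39, 44, 42, 42, 47, 45, 48, 38]
t=3: [49, 49, 49, 48, 49, 49, 49, 49, 48, 49]
t=4: [50, 50, 50, 50, 50, 50, 50, 50, 50, 50]
t=5: [51, 51, 51, 51, 51, 51, 51, 51, 51, 51]
t=6: [50, 50, 50, 50, 50, 50, 50, 50, 50, 50]

Answer: [51, 51, 51, 51, 51, 51, 51, 51, 51, 51]
Key observation: The state at step 4, [50, 50, 50, 50, 50, 50, 50, 50, 50, 50], reappears at step 6: the system is in a cycle of period 2 from step 4 on.  Therefore the state at step 3521 equals the state at step 4 + ((3521 - 4) mod 2) = 5, which is [51, 51, 51, 51, 51, 51, 51, 51, 51, 51].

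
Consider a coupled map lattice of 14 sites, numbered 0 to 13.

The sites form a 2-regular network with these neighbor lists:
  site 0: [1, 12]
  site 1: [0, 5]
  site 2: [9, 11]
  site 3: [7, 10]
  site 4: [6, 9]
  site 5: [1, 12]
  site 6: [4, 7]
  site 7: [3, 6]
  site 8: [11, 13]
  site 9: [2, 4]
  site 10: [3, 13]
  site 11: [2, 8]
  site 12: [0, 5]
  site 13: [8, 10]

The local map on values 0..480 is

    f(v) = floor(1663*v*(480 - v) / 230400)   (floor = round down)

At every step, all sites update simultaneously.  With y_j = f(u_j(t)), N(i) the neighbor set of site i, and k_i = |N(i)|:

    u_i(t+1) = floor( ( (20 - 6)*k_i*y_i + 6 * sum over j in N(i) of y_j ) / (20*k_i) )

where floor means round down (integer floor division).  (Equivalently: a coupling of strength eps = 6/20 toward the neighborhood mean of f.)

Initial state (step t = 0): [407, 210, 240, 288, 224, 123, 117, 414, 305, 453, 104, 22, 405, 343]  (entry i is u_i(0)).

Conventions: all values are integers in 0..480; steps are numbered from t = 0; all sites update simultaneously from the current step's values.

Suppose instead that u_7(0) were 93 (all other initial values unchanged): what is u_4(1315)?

Simulating step by step:
t=0: [407, 210, 240, 288, 224, 123, 117, 93, 305, 453, 104, 22, 405, 343]
t=1: [244, 365, 314, 360, 348, 315, 315, 287, 331, 185, 308, 170, 232, 337]
t=2: [398, 329, 379, 334, 346, 370, 372, 382, 357, 381, 366, 375, 409, 353]
t=3: [249, 329, 276, 331, 317, 290, 292, 285, 312, 281, 311, 287, 225, 318]
t=4: [406, 372, 404, 365, 380, 393, 393, 393, 380, 398, 374, 396, 411, 373]
t=5: [225, 271, 225, 291, 263, 246, 250, 254, 271, 238, 288, 242, 212, 285]
t=6: [412, 409, 414, 399, 412, 413, 414, 411, 408, 414, 398, 413, 411, 401]
t=7: [203, 206, 197, 228, 200, 201, 198, 207, 212, 197, 233, 200, 202, 226]
t=8: [405, 406, 402, 413, 403, 404, 403, 407, 409, 402, 414, 404, 404, 413]
t=9: [218, 217, 225, 200, 223, 220, 221, 213, 209, 225, 197, 219, 220, 200]
t=10: [411, 411, 413, 404, 413, 411, 412, 409, 408, 413, 402, 411, 412, 404]
t=11: [203, 204, 199, 219, 199, 203, 202, 209, 212, 199, 224, 204, 202, 220]
t=12: [405, 405, 403, 411, 403, 405, 405, 408, 409, 403, 412, 406, 405, 411]
t=13: [219, 219, 221, 204, 222, 219, 218, 211, 209, 223, 202, 216, 219, 204]
t=14: [412, 412, 412, 406, 412, 412, 411, 409, 408, 413, 405, 410, 412, 406]
t=15: [202, 202, 202, 215, 201, 202, 204, 209, 211, 199, 218, 207, 202, 215]
t=16: [405, 405, 405, 410, 404, 405, 406, 408, 409, 403, 411, 407, 405, 410]
t=17: [219, 219, 218, 207, 220, 219, 216, 211, 209, 222, 204, 214, 219, 206]
t=18: [412, 412, 411, 407, 412, 412, 410, 409, 408, 412, 406, 410, 412, 407]
t=19: [202, 202, 204, 213, 202, 202, 206, 209, 211, 202, 215, 207, 202, 214]
t=20: [405, 405, 406, 409, 405, 405, 406, 408, 408, 405, 410, 407, 405, 410]
t=21: [219, 219, 216, 209, 218, 219, 215, 212, 211, 218, 207, 214, 219, 207]
t=22: [412, 412, 411, 408, 411, 412, 411, 409, 408, 411, 407, 410, 412, 407]
t=23: [202, 202, 204, 211, 204, 202, 204, 208, 211, 204, 213, 207, 202, 213]
t=24: [405, 405, 406, 409, 406, 405, 406, 407, 408, 406, 409, 407, 405, 409]
t=25: [219, 219, 215, 209, 216, 219, 215, 213, 211, 216, 209, 214, 219, 209]
t=26: [412, 412, 410, 408, 411, 412, 410, 409, 409, 411, 408, 410, 412, 408]
t=27: [202, 202, 206, 211, 204, 202, 206, 209, 209, 204, 212, 207, 202, 211]
t=28: [405, 405, 406, 409, 406, 405, 407, 408, 408, 406, 409, 407, 405, 409]
t=29: [219, 219, 215, 209, 215, 219, 214, 211, 211, 216, 209, 214, 219, 209]
t=30: [412, 412, 410, 408, 410, 412, 410, 409, 409, 411, 408, 410, 412, 408]
t=31: [202, 202, 206, 211, 206, 202, 207, 209, 209, 204, 212, 207, 202, 211]
t=32: [405, 405, 406, 409, 406, 405, 407, 408, 408, 406, 409, 407, 405, 409]

Answer: u_4(1315) = 206
Key observation: The state at step 28, [405, 405, 406, 409, 406, 405, 407, 408, 408, 406, 409, 407, 405, 409], reappears at step 32: the system is in a cycle of period 4 from step 28 on.  Therefore the state at step 1315 equals the state at step 28 + ((1315 - 28) mod 4) = 31, which is [202, 202, 206, 211, 206, 202, 207, 209, 209, 204, 212, 207, 202, 211].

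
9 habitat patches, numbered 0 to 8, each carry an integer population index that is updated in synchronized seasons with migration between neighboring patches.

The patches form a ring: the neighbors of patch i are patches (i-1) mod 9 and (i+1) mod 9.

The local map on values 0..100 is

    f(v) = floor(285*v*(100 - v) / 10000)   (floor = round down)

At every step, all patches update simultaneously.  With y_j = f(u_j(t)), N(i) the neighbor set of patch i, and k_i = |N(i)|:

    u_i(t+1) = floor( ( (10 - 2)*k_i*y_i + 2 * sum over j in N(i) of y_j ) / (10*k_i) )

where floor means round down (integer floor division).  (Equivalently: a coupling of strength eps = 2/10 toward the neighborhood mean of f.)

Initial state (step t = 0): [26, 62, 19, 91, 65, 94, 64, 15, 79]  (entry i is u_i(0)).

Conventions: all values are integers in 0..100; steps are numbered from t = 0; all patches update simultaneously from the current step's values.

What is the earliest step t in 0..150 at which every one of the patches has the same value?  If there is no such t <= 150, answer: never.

Simulating step by step:
t=0: [26, 62, 19, 91, 65, 94, 64, 15, 79]  (not all equal)
t=1: [54, 63, 43, 29, 55, 25, 57, 40, 46]  (not all equal)
t=2: [69, 66, 67, 60, 67, 56, 67, 68, 69]  (not all equal)
t=3: [60, 62, 63, 67, 64, 68, 63, 61, 60]  (not all equal)
t=4: [67, 67, 65, 63, 64, 62, 65, 67, 67]  (not all equal)
t=5: [63, 63, 64, 65, 65, 66, 64, 63, 63]  (not all equal)
t=6: [66, 65, 65, 64, 63, 63, 64, 65, 66]  (not all equal)
t=7: [63, 63, 64, 65, 65, 65, 65, 64, 63]  (not all equal)
t=8: [66, 65, 65, 64, 64, 64, 64, 65, 65]  (not all equal)
t=9: [63, 63, 64, 64, 65, 65, 64, 64, 63]  (not all equal)
t=10: [66, 65, 65, 64, 64, 64, 64, 65, 65]  (not all equal)

Answer: never
Key observation: The state at step 8 reappears at step 10 — the system is in a cycle of period 2 from step 8 on.  No step 0..10 is synchronized, and the cycle repeats forever, so no step up to 150 (or ever) has all patches equal.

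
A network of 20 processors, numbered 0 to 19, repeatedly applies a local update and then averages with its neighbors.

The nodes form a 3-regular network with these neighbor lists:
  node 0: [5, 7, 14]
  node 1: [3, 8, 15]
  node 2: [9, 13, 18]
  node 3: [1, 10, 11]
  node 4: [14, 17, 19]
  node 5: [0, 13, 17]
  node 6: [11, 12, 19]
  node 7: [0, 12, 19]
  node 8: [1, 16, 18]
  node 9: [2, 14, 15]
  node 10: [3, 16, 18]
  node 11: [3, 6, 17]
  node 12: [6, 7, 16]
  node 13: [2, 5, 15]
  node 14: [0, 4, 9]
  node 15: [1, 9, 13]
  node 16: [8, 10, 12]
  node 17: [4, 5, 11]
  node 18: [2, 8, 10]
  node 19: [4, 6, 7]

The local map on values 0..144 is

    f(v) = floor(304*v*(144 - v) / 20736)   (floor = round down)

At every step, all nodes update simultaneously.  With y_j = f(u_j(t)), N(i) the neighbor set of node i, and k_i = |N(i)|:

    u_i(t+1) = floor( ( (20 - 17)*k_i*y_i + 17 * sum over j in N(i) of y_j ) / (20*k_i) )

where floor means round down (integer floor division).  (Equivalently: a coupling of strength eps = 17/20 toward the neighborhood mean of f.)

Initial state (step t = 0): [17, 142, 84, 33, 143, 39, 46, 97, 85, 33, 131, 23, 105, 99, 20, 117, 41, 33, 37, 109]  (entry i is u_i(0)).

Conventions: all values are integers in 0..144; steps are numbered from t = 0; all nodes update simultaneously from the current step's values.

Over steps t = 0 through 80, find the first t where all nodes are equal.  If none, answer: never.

Answer: 4
Key observation: Synchronization is absorbing here: once all nodes are equal they stay equal, and step 4 is the first all-equal step.

Derivation:
t=0: [17, 142, 84, 33, 143, 39, 46, 97, 85, 33, 131, 23, 105, 99, 20, 117, 41, 33, 37, 109]  (not all equal)
t=1: [50, 49, 60, 27, 41, 51, 53, 51, 45, 51, 52, 54, 63, 60, 29, 41, 53, 36, 56, 46]  (not all equal)
t=2: [62, 58, 71, 66, 57, 66, 70, 69, 69, 61, 63, 59, 70, 68, 63, 68, 69, 65, 69, 66]  (not all equal)
t=3: [74, 74, 74, 73, 74, 74, 74, 74, 74, 74, 74, 74, 75, 75, 73, 74, 74, 73, 74, 74]  (not all equal)
t=4: [75, 75, 75, 75, 75, 75, 75, 75, 75, 75, 75, 75, 75, 75, 75, 75, 75, 75, 75, 75]  (all equal)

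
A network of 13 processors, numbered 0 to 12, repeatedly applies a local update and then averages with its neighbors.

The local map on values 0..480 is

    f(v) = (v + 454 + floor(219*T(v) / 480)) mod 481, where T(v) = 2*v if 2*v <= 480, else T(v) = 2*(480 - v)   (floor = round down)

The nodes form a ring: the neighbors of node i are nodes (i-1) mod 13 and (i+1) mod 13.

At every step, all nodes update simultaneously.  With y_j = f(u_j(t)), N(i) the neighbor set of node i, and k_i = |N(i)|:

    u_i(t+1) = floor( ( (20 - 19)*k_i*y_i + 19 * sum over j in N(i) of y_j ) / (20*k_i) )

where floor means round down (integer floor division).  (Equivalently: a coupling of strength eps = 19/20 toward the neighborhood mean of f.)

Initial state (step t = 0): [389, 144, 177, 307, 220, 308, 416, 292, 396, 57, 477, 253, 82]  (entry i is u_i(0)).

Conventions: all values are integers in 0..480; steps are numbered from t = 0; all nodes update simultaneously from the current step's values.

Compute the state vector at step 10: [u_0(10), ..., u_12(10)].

Simulating step by step:
t=0: [389, 144, 177, 307, 220, 308, 416, 292, 396, 57, 477, 253, 82]
t=1: [201, 371, 340, 356, 434, 420, 437, 445, 268, 430, 267, 297, 423]
t=2: [441, 400, 442, 443, 444, 448, 448, 441, 447, 434, 441, 440, 399]
t=3: [445, 448, 447, 449, 449, 449, 449, 449, 448, 449, 448, 447, 448]
t=4: [449, 449, 450, 450, 450, 450, 450, 450, 450, 450, 450, 450, 449]
t=5: [450, 450, 450, 450, 450, 450, 450, 450, 450, 450, 450, 450, 450]
t=6: [450, 450, 450, 450, 450, 450, 450, 450, 450, 450, 450, 450, 450]
t=7: [450, 450, 450, 450, 450, 450, 450, 450, 450, 450, 450, 450, 450]
t=8: [450, 450, 450, 450, 450, 450, 450, 450, 450, 450, 450, 450, 450]
t=9: [450, 450, 450, 450, 450, 450, 450, 450, 450, 450, 450, 450, 450]
t=10: [450, 450, 450, 450, 450, 450, 450, 450, 450, 450, 450, 450, 450]

Answer: [450, 450, 450, 450, 450, 450, 450, 450, 450, 450, 450, 450, 450]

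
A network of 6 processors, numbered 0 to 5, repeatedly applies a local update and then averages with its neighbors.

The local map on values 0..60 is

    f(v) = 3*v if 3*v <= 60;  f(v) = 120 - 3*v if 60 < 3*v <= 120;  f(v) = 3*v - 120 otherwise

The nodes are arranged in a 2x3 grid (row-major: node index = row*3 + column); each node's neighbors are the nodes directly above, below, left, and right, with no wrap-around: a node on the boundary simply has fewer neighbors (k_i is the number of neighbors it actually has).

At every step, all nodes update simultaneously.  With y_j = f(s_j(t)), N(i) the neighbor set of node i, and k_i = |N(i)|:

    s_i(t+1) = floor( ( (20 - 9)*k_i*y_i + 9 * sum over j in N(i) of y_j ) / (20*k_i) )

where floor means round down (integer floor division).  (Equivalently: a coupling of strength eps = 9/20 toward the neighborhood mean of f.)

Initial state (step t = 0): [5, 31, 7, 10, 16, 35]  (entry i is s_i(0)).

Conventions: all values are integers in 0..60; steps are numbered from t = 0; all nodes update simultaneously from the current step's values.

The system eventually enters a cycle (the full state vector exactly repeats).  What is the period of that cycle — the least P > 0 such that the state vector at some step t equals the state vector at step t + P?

Answer: 2
Key observation: The state at step 29, [46, 43, 18, 46, 43, 18], reappears at step 31 — and no state repeats earlier — so the cycle the system enters has period 2.

Derivation:
t=0: [5, 31, 7, 10, 16, 35]
t=1: [21, 27, 21, 30, 37, 23]
t=2: [46, 39, 51, 31, 22, 42]
t=3: [16, 17, 20, 31, 35, 22]
t=4: [43, 46, 56, 29, 28, 46]
t=5: [16, 23, 34, 28, 30, 28]
t=6: [45, 42, 29, 37, 34, 30]
t=7: [11, 13, 26, 12, 16, 27]
t=8: [35, 39, 40, 38, 43, 41]
t=9: [10, 5, 1, 8, 6, 3]
t=10: [25, 15, 7, 24, 17, 9]
t=11: [45, 42, 27, 48, 46, 31]
t=12: [15, 14, 28, 20, 18, 27]
t=13: [47, 43, 38, 55, 50, 41]
t=14: [23, 13, 6, 36, 25, 9]
t=15: [39, 38, 24, 28, 36, 29]
t=16: [11, 12, 35, 23, 17, 31]
t=17: [37, 34, 22, 46, 45, 29]
t=18: [13, 21, 41, 15, 18, 33]
t=19: [44, 45, 19, 45, 48, 24]
t=20: [13, 22, 45, 16, 24, 44]
t=21: [44, 45, 23, 45, 43, 20]
t=22: [13, 19, 44, 12, 18, 46]
t=23: [42, 47, 23, 40, 46, 24]
t=24: [8, 22, 43, 5, 20, 41]
t=25: [28, 43, 17, 27, 43, 17]
t=26: [30, 19, 41, 31, 19, 41]
t=27: [35, 44, 15, 34, 44, 15]
t=28: [15, 17, 37, 15, 17, 37]
t=29: [46, 43, 18, 46, 43, 18]
t=30: [15, 17, 43, 15, 17, 43]
t=31: [46, 43, 18, 46, 43, 18]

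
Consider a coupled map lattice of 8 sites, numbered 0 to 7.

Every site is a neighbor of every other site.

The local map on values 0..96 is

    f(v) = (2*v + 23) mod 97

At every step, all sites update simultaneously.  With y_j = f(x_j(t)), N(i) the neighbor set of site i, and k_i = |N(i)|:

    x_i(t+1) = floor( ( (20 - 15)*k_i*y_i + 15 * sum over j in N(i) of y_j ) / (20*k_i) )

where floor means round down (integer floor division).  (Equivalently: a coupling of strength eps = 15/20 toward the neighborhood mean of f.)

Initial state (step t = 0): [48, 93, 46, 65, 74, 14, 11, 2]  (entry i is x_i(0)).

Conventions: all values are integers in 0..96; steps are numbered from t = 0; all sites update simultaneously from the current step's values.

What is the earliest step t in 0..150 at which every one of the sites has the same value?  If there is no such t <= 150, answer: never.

Answer: never
Key observation: The state at step 4 reappears at step 5 — the system is in a cycle of period 1 from step 4 on.  No step 0..5 is synchronized, and the cycle repeats forever, so no step up to 150 (or ever) has all sites equal.

Derivation:
t=0: [48, 93, 46, 65, 74, 14, 11, 2]  (not all equal)
t=1: [36, 35, 35, 41, 43, 40, 39, 36]  (not all equal)
t=2: [57, 56, 56, 44, 45, 44, 44, 57]  (not all equal)
t=3: [28, 28, 28, 24, 25, 24, 24, 28]  (not all equal)
t=4: [75, 75, 75, 74, 74, 74, 74, 75]  (not all equal)
t=5: [75, 75, 75, 74, 74, 74, 74, 75]  (not all equal)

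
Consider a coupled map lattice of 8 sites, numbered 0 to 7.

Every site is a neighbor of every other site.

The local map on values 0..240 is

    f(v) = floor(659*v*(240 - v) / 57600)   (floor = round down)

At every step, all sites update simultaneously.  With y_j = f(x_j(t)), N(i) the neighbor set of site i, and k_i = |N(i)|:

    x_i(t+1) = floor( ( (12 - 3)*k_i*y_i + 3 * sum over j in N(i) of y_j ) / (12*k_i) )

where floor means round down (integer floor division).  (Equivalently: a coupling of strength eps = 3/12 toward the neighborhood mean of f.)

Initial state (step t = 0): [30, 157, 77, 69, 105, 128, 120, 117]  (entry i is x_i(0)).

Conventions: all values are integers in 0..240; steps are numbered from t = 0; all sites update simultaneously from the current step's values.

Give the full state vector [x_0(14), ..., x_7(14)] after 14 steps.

Simulating step by step:
t=0: [30, 157, 77, 69, 105, 128, 120, 117]
t=1: [92, 147, 143, 136, 156, 158, 158, 158]
t=2: [154, 155, 156, 158, 150, 149, 149, 149]
t=3: [151, 150, 149, 149, 153, 154, 154, 154]
t=4: [152, 153, 154, 154, 152, 151, 151, 151]
t=5: [152, 152, 151, 151, 152, 152, 152, 152]
t=6: [153, 153, 153, 153, 153, 153, 153, 153]
t=7: [152, 152, 152, 152, 152, 152, 152, 152]
t=8: [153, 153, 153, 153, 153, 153, 153, 153]
t=9: [152, 152, 152, 152, 152, 152, 152, 152]
t=10: [153, 153, 153, 153, 153, 153, 153, 153]
t=11: [152, 152, 152, 152, 152, 152, 152, 152]
t=12: [153, 153, 153, 153, 153, 153, 153, 153]
t=13: [152, 152, 152, 152, 152, 152, 152, 152]
t=14: [153, 153, 153, 153, 153, 153, 153, 153]

Answer: [153, 153, 153, 153, 153, 153, 153, 153]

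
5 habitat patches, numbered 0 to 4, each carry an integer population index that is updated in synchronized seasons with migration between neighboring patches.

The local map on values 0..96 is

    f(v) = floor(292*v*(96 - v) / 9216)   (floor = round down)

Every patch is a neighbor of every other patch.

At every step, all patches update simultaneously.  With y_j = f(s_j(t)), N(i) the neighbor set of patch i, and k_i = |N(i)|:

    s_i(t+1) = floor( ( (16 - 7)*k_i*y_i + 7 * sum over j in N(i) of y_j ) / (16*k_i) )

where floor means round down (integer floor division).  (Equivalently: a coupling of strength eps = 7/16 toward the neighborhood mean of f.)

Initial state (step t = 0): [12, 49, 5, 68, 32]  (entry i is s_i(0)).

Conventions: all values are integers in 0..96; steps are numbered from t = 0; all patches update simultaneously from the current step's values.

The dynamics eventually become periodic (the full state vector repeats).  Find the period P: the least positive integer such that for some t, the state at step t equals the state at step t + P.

Simulating step by step:
t=0: [12, 49, 5, 68, 32]
t=1: [40, 58, 32, 53, 55]
t=2: [69, 69, 66, 70, 70]
t=3: [58, 58, 60, 57, 57]
t=4: [69, 69, 68, 69, 69]
t=5: [59, 59, 59, 59, 59]
t=6: [69, 69, 69, 69, 69]
t=7: [59, 59, 59, 59, 59]

Answer: 2
Key observation: The state at step 5, [59, 59, 59, 59, 59], reappears at step 7 — and no state repeats earlier — so the cycle the system enters has period 2.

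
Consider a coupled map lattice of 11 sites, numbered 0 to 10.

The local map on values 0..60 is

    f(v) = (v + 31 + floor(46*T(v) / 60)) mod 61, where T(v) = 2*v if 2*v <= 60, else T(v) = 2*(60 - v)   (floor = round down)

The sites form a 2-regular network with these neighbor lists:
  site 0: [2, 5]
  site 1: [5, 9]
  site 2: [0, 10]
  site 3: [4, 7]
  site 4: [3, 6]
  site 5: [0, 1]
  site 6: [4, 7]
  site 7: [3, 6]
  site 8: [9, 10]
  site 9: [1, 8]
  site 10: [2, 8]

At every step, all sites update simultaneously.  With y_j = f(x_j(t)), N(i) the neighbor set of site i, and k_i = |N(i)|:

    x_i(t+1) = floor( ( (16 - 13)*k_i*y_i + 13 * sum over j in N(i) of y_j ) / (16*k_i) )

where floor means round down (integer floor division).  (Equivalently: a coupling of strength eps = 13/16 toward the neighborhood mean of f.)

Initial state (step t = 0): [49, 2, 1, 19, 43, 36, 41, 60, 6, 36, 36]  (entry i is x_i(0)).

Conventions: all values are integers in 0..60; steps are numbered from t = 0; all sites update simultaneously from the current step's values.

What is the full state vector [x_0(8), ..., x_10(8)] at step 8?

Simulating step by step:
t=0: [49, 2, 1, 19, 43, 36, 41, 60, 6, 36, 36]
t=1: [37, 40, 37, 31, 30, 36, 35, 29, 42, 41, 39]
t=2: [42, 40, 41, 44, 44, 41, 44, 43, 40, 39, 40]
t=3: [39, 40, 39, 38, 38, 39, 38, 38, 40, 40, 40]
t=4: [41, 40, 40, 41, 41, 40, 41, 41, 40, 40, 40]
t=5: [40, 40, 40, 40, 40, 40, 40, 40, 40, 40, 40]
t=6: [40, 40, 40, 40, 40, 40, 40, 40, 40, 40, 40]
t=7: [40, 40, 40, 40, 40, 40, 40, 40, 40, 40, 40]
t=8: [40, 40, 40, 40, 40, 40, 40, 40, 40, 40, 40]

Answer: [40, 40, 40, 40, 40, 40, 40, 40, 40, 40, 40]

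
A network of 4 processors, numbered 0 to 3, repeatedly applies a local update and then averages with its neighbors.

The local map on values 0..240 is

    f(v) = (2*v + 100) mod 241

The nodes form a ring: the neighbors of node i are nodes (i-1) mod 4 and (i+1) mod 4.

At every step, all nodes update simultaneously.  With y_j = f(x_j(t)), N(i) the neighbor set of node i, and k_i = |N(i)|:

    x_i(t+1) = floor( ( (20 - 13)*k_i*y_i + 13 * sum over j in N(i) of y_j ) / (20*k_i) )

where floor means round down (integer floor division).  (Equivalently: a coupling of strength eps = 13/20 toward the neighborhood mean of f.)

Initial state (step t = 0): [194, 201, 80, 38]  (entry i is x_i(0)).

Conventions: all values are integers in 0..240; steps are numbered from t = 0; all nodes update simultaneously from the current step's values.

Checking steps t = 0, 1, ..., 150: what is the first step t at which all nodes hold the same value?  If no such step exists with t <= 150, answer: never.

Simulating step by step:
t=0: [194, 201, 80, 38]  (not all equal)
t=1: [65, 15, 70, 69]  (not all equal)
t=2: [200, 198, 203, 236]  (not all equal)
t=3: [40, 18, 42, 45]  (not all equal)
t=4: [168, 165, 170, 184]  (not all equal)
t=5: [203, 194, 204, 207]  (not all equal)
t=6: [20, 18, 21, 27]  (not all equal)
t=7: [143, 139, 143, 145]  (not all equal)
t=8: [143, 142, 143, 146]  (not all equal)
t=9: [146, 144, 146, 147]  (not all equal)
t=10: [150, 149, 150, 151]  (not all equal)
t=11: [159, 158, 159, 159]  (not all equal)
t=12: [176, 176, 176, 177]  (not all equal)
t=13: [211, 211, 211, 211]  (all equal)

Answer: 13
Key observation: Synchronization is absorbing here: once all nodes are equal they stay equal, and step 13 is the first all-equal step.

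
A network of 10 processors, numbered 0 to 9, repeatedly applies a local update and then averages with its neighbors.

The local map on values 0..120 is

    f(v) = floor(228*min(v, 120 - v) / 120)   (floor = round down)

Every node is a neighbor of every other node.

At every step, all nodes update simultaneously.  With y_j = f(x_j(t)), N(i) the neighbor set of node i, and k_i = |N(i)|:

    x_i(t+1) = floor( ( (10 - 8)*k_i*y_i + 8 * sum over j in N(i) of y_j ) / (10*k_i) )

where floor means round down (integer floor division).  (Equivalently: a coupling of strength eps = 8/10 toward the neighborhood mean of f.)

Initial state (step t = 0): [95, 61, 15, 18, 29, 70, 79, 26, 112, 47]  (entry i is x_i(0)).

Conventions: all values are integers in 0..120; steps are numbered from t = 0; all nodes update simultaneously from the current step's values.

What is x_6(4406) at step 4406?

Answer: x_6(4406) = 81
Key observation: The state at step 4, [41, 41, 41, 41, 41, 41, 41, 41, 41, 41], reappears at step 15: the system is in a cycle of period 11 from step 4 on.  Therefore the state at step 4406 equals the state at step 4 + ((4406 - 4) mod 11) = 6, which is [81, 81, 81, 81, 81, 81, 81, 81, 81, 81].

Derivation:
t=0: [95, 61, 15, 18, 29, 70, 79, 26, 112, 47]
t=1: [58, 65, 56, 57, 59, 63, 61, 58, 55, 63]
t=2: [108, 107, 107, 108, 108, 108, 108, 108, 107, 108]
t=3: [22, 22, 22, 22, 22, 22, 22, 22, 22, 22]
t=4: [41, 41, 41, 41, 41, 41, 41, 41, 41, 41]
t=5: [77, 77, 77, 77, 77, 77, 77, 77, 77, 77]
t=6: [81, 81, 81, 81, 81, 81, 81, 81, 81, 81]
t=7: [74, 74, 74, 74, 74, 74, 74, 74, 74, 74]
t=8: [87, 87, 87, 87, 87, 87, 87, 87, 87, 87]
t=9: [62, 62, 62, 62, 62, 62, 62, 62, 62, 62]
t=10: [110, 110, 110, 110, 110, 110, 110, 110, 110, 110]
t=11: [19, 19, 19, 19, 19, 19, 19, 19, 19, 19]
t=12: [36, 36, 36, 36, 36, 36, 36, 36, 36, 36]
t=13: [68, 68, 68, 68, 68, 68, 68, 68, 68, 68]
t=14: [98, 98, 98, 98, 98, 98, 98, 98, 98, 98]
t=15: [41, 41, 41, 41, 41, 41, 41, 41, 41, 41]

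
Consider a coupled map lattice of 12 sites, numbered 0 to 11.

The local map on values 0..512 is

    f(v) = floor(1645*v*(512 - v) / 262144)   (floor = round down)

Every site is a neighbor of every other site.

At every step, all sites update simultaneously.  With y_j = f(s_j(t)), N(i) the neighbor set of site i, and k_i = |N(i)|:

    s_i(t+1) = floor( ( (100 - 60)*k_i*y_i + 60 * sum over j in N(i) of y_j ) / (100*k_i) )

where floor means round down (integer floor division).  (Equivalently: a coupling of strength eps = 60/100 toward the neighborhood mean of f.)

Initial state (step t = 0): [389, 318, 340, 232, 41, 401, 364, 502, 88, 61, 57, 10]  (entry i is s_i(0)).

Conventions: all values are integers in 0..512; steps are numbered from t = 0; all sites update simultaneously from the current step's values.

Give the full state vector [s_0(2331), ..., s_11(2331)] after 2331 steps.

Simulating step by step:
t=0: [389, 318, 340, 232, 41, 401, 364, 502, 88, 61, 57, 10]
t=1: [257, 287, 280, 294, 196, 250, 271, 164, 235, 213, 210, 164]
t=2: [401, 399, 399, 398, 393, 401, 400, 382, 400, 397, 396, 382]
t=3: [284, 285, 285, 286, 289, 284, 285, 296, 285, 287, 288, 296]
t=4: [404, 404, 404, 404, 404, 404, 404, 403, 404, 404, 404, 403]
t=5: [273, 273, 273, 273, 273, 273, 273, 273, 273, 273, 273, 273]
t=6: [409, 409, 409, 409, 409, 409, 409, 409, 409, 409, 409, 409]
t=7: [264, 264, 264, 264, 264, 264, 264, 264, 264, 264, 264, 264]
t=8: [410, 410, 410, 410, 410, 410, 410, 410, 410, 410, 410, 410]
t=9: [262, 262, 262, 262, 262, 262, 262, 262, 262, 262, 262, 262]
t=10: [411, 411, 411, 411, 411, 411, 411, 411, 411, 411, 411, 411]
t=11: [260, 260, 260, 260, 260, 260, 260, 260, 260, 260, 260, 260]
t=12: [411, 411, 411, 411, 411, 411, 411, 411, 411, 411, 411, 411]

Answer: [260, 260, 260, 260, 260, 260, 260, 260, 260, 260, 260, 260]
Key observation: The state at step 10, [411, 411, 411, 411, 411, 411, 411, 411, 411, 411, 411, 411], reappears at step 12: the system is in a cycle of period 2 from step 10 on.  Therefore the state at step 2331 equals the state at step 10 + ((2331 - 10) mod 2) = 11, which is [260, 260, 260, 260, 260, 260, 260, 260, 260, 260, 260, 260].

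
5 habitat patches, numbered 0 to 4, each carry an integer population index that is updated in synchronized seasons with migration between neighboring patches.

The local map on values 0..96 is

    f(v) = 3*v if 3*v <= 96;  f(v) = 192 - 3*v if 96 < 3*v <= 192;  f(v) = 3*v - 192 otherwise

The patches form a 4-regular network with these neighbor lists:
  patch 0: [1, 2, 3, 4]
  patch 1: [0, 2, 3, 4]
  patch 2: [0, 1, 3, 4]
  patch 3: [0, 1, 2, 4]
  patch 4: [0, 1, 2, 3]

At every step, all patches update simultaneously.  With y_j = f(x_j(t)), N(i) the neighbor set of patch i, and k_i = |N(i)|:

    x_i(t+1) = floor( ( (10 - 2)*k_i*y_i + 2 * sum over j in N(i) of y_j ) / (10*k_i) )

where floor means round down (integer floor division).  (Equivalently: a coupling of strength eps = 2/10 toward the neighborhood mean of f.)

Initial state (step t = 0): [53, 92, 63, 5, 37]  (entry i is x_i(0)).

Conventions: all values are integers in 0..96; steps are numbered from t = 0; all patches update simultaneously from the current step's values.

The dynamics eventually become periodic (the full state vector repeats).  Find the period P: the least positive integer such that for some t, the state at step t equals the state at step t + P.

Simulating step by step:
t=0: [53, 92, 63, 5, 37]
t=1: [35, 73, 13, 22, 71]
t=2: [77, 32, 41, 61, 27]
t=3: [43, 86, 66, 21, 75]
t=4: [58, 61, 16, 58, 36]
t=5: [22, 15, 44, 22, 71]
t=6: [62, 46, 57, 62, 28]
t=7: [13, 49, 24, 13, 71]
t=8: [40, 44, 64, 40, 26]
t=9: [68, 59, 14, 68, 72]
t=10: [14, 16, 36, 14, 23]
t=11: [45, 50, 77, 45, 66]
t=12: [52, 41, 39, 52, 14]
t=13: [39, 64, 69, 39, 44]
t=14: [67, 11, 22, 67, 56]
t=15: [13, 31, 56, 13, 25]
t=16: [42, 83, 31, 42, 69]
t=17: [64, 57, 84, 64, 26]
t=18: [7, 23, 52, 7, 66]
t=19: [23, 59, 34, 23, 12]
t=20: [65, 25, 81, 65, 40]
t=21: [12, 66, 48, 12, 64]
t=22: [33, 10, 42, 33, 6]
t=23: [84, 37, 64, 84, 28]
t=24: [59, 75, 14, 59, 77]
t=25: [18, 31, 38, 18, 36]
t=26: [58, 87, 76, 58, 81]
t=27: [23, 61, 36, 23, 47]
t=28: [65, 20, 77, 65, 52]
t=29: [9, 52, 36, 9, 34]
t=30: [33, 40, 76, 33, 80]
t=31: [86, 71, 44, 86, 53]
t=32: [61, 28, 57, 61, 37]
t=33: [16, 73, 25, 16, 70]
t=34: [46, 31, 67, 46, 24]
t=35: [54, 83, 20, 54, 68]
t=36: [31, 52, 54, 31, 18]
t=37: [85, 42, 37, 85, 55]
t=38: [62, 64, 75, 62, 35]
t=39: [11, 6, 31, 11, 71]
t=40: [34, 23, 79, 34, 25]
t=41: [85, 70, 52, 85, 74]
t=42: [57, 24, 37, 57, 33]
t=43: [30, 68, 75, 30, 84]
t=44: [81, 23, 39, 81, 59]
t=45: [51, 64, 69, 51, 24]
t=46: [37, 8, 19, 37, 62]
t=47: [73, 30, 55, 73, 16]
t=48: [31, 78, 31, 31, 46]
t=49: [88, 50, 88, 88, 59]
t=50: [67, 45, 67, 67, 24]
t=51: [14, 50, 14, 14, 61]
t=52: [40, 40, 40, 40, 15]
t=53: [70, 70, 70, 70, 50]
t=54: [19, 19, 19, 19, 37]
t=55: [58, 58, 58, 58, 76]
t=56: [18, 18, 18, 18, 32]
t=57: [56, 56, 56, 56, 87]
t=58: [26, 26, 26, 26, 60]
t=59: [74, 74, 74, 74, 25]
t=60: [32, 32, 32, 32, 66]
t=61: [91, 91, 91, 91, 24]
t=62: [80, 80, 80, 80, 73]
t=63: [46, 46, 46, 46, 31]
t=64: [55, 55, 55, 55, 85]
t=65: [28, 28, 28, 28, 55]
t=66: [81, 81, 81, 81, 38]
t=67: [52, 52, 52, 52, 72]
t=68: [35, 35, 35, 35, 26]
t=69: [86, 86, 86, 86, 79]
t=70: [64, 64, 64, 64, 49]
t=71: [2, 2, 2, 2, 36]
t=72: [9, 9, 9, 9, 68]
t=73: [26, 26, 26, 26, 15]
t=74: [76, 76, 76, 76, 51]
t=75: [36, 36, 36, 36, 38]
t=76: [83, 83, 83, 83, 79]
t=77: [56, 56, 56, 56, 47]
t=78: [25, 25, 25, 25, 45]
t=79: [74, 74, 74, 74, 60]
t=80: [29, 29, 29, 29, 15]
t=81: [84, 84, 84, 84, 53]
t=82: [58, 58, 58, 58, 38]
t=83: [21, 21, 21, 21, 66]
t=84: [60, 60, 60, 60, 17]
t=85: [13, 13, 13, 13, 43]
t=86: [40, 40, 40, 40, 58]
t=87: [69, 69, 69, 69, 28]
t=88: [18, 18, 18, 18, 70]
t=89: [52, 52, 52, 52, 25]
t=90: [37, 37, 37, 37, 67]
t=91: [77, 77, 77, 77, 23]
t=92: [40, 40, 40, 40, 63]
t=93: [68, 68, 68, 68, 16]
t=94: [13, 13, 13, 13, 40]
t=95: [40, 40, 40, 40, 65]
t=96: [68, 68, 68, 68, 16]

Answer: 3
Key observation: The state at step 93, [68, 68, 68, 68, 16], reappears at step 96 — and no state repeats earlier — so the cycle the system enters has period 3.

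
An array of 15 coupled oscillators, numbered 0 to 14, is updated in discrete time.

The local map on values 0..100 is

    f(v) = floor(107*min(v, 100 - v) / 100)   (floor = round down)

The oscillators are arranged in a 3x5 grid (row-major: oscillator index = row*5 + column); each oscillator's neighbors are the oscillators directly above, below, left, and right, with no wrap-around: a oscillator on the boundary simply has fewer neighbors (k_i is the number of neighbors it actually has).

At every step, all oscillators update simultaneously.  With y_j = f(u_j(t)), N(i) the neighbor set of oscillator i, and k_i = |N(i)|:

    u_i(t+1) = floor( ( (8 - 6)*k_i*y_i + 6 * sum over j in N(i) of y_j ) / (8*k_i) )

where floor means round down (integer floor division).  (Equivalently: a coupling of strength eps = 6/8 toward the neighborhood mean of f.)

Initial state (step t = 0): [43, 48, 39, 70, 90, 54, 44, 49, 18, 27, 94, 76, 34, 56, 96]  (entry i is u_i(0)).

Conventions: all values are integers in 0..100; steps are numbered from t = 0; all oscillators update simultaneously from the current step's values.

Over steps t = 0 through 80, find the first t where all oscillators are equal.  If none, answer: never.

Answer: 12
Key observation: Synchronization is absorbing here: once all oscillators are equal they stay equal, and step 12 is the first all-equal step.

Derivation:
t=0: [43, 48, 39, 70, 90, 54, 44, 49, 18, 27, 94, 76, 34, 56, 96]  (not all equal)
t=1: [49, 46, 44, 25, 25, 37, 44, 39, 34, 15, 29, 28, 40, 26, 29]  (not all equal)
t=2: [46, 48, 40, 33, 22, 42, 41, 42, 29, 27, 33, 37, 34, 34, 23]  (not all equal)
t=3: [47, 46, 43, 32, 29, 42, 44, 39, 34, 26, 39, 38, 38, 31, 30]  (not all equal)
t=4: [47, 48, 42, 36, 30, 45, 44, 41, 34, 31, 41, 42, 38, 35, 30]  (not all equal)
t=5: [49, 48, 44, 37, 34, 47, 46, 42, 37, 33, 45, 43, 41, 36, 34]  (not all equal)
t=6: [50, 49, 45, 40, 36, 49, 48, 44, 39, 36, 48, 46, 42, 39, 36]  (not all equal)
t=7: [52, 51, 47, 42, 39, 51, 50, 46, 41, 38, 50, 48, 45, 41, 39]  (not all equal)
t=8: [51, 51, 48, 44, 41, 52, 51, 48, 43, 41, 51, 51, 47, 43, 41]  (not all equal)
t=9: [51, 51, 50, 46, 44, 51, 51, 50, 46, 43, 51, 51, 49, 46, 44]  (not all equal)
t=10: [52, 52, 51, 49, 47, 52, 52, 51, 49, 47, 52, 52, 51, 49, 47]  (not all equal)
t=11: [51, 51, 51, 51, 50, 51, 51, 51, 51, 50, 51, 51, 51, 51, 50]  (not all equal)
t=12: [52, 52, 52, 52, 52, 52, 52, 52, 52, 52, 52, 52, 52, 52, 52]  (all equal)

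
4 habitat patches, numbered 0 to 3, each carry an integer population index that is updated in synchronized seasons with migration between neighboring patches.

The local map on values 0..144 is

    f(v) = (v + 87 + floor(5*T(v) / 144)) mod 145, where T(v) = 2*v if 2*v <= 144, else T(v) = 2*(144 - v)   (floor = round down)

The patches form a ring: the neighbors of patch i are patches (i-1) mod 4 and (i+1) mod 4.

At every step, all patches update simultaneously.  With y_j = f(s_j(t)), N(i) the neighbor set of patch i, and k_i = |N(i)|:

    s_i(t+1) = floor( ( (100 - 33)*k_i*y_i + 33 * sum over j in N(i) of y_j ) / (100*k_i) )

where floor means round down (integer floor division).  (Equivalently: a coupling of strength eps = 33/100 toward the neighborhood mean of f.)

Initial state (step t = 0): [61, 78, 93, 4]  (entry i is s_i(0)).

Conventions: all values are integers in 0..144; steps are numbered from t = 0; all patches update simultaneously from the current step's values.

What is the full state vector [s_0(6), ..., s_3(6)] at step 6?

Simulating step by step:
t=0: [61, 78, 93, 4]
t=1: [23, 23, 44, 68]
t=2: [94, 114, 110, 49]
t=3: [58, 54, 68, 108]
t=4: [35, 99, 41, 37]
t=5: [111, 71, 115, 126]
t=6: [51, 30, 53, 65]

Answer: [51, 30, 53, 65]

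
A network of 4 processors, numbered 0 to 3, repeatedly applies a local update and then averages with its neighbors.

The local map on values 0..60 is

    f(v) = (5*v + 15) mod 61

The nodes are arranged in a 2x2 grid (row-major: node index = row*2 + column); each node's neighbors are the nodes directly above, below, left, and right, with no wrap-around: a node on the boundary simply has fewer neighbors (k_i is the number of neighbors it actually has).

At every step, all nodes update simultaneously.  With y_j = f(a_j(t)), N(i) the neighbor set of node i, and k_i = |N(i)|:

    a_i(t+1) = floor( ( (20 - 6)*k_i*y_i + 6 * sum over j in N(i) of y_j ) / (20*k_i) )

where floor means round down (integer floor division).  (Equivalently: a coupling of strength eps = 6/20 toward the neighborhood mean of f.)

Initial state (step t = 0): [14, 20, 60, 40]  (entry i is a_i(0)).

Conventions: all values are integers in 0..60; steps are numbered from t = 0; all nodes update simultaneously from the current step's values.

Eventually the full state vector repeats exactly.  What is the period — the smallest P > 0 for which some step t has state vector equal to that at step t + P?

Simulating step by step:
t=0: [14, 20, 60, 40]
t=1: [26, 46, 15, 32]
t=2: [20, 12, 31, 41]
t=3: [47, 23, 47, 35]
t=4: [6, 7, 6, 7]
t=5: [45, 49, 45, 49]
t=6: [50, 22, 50, 22]
t=7: [18, 5, 18, 5]
t=8: [43, 40, 43, 40]
t=9: [44, 34, 44, 34]
t=10: [44, 9, 44, 9]
t=11: [53, 58, 53, 58]
t=12: [30, 5, 30, 5]
t=13: [42, 40, 42, 40]
t=14: [40, 33, 40, 33]
t=15: [35, 54, 35, 54]
t=16: [12, 35, 12, 35]
t=17: [12, 8, 12, 8]
t=18: [20, 48, 20, 48]
t=19: [47, 17, 47, 17]
t=20: [10, 34, 10, 34]
t=21: [3, 2, 3, 2]
t=22: [29, 25, 29, 25]
t=23: [35, 21, 35, 21]
t=24: [14, 51, 14, 51]
t=25: [24, 25, 24, 25]
t=26: [13, 17, 13, 17]
t=27: [22, 36, 22, 36]
t=28: [4, 10, 4, 10]
t=29: [30, 8, 30, 8]
t=30: [44, 53, 44, 53]
t=31: [49, 38, 49, 38]
t=32: [16, 21, 16, 21]
t=33: [37, 55, 37, 55]
t=34: [21, 41, 21, 41]
t=35: [55, 40, 55, 40]
t=36: [43, 34, 43, 34]
t=37: [40, 8, 40, 8]
t=38: [35, 51, 35, 51]
t=39: [9, 23, 9, 23]
t=40: [52, 15, 52, 15]
t=41: [30, 29, 30, 29]
t=42: [42, 38, 42, 38]
t=43: [39, 25, 39, 25]
t=44: [25, 19, 25, 19]
t=45: [22, 44, 22, 44]
t=46: [10, 44, 10, 44]
t=47: [11, 44, 11, 44]
t=48: [15, 45, 15, 45]
t=49: [33, 52, 33, 52]
t=50: [53, 35, 53, 35]
t=51: [31, 11, 31, 11]
t=52: [42, 14, 42, 14]
t=53: [39, 26, 39, 26]
t=54: [26, 23, 26, 23]
t=55: [20, 10, 20, 10]
t=56: [46, 11, 46, 11]
t=57: [2, 7, 2, 7]
t=58: [28, 46, 28, 46]
t=59: [28, 5, 28, 5]
t=60: [34, 38, 34, 38]
t=61: [5, 19, 5, 19]
t=62: [41, 47, 41, 47]
t=63: [32, 10, 32, 10]
t=64: [45, 11, 45, 11]
t=65: [49, 16, 49, 16]
t=66: [18, 31, 18, 31]
t=67: [44, 47, 44, 47]
t=68: [45, 12, 45, 12]
t=69: [50, 20, 50, 20]
t=70: [25, 49, 25, 49]
t=71: [17, 16, 17, 16]
t=72: [38, 34, 38, 34]
t=73: [19, 5, 19, 5]
t=74: [47, 41, 47, 41]
t=75: [10, 32, 10, 32]
t=76: [11, 45, 11, 45]
t=77: [16, 49, 16, 49]
t=78: [31, 18, 31, 18]
t=79: [47, 44, 47, 44]
t=80: [12, 45, 12, 45]
t=81: [20, 50, 20, 50]
t=82: [49, 25, 49, 25]
t=83: [16, 17, 16, 17]
t=84: [34, 38, 34, 38]

Answer: 24
Key observation: The state at step 60, [34, 38, 34, 38], reappears at step 84 — and no state repeats earlier — so the cycle the system enters has period 24.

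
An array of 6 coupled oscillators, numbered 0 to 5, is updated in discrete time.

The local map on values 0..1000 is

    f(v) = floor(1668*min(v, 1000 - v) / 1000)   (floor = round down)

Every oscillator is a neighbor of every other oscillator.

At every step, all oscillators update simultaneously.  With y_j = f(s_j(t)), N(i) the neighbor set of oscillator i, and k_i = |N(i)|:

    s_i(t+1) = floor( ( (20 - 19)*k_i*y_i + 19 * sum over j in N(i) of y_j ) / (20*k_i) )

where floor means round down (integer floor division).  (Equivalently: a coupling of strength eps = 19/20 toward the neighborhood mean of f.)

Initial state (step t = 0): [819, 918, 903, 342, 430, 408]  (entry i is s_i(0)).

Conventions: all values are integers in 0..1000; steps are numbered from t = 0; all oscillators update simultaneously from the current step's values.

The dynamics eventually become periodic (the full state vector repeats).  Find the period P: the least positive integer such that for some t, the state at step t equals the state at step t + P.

Answer: 13
Key observation: The state at step 16, [533, 533, 533, 533, 533, 533], reappears at step 29 — and no state repeats earlier — so the cycle the system enters has period 13.

Derivation:
t=0: [819, 918, 903, 342, 430, 408]
t=1: [445, 468, 464, 407, 386, 392]
t=2: [707, 701, 702, 716, 721, 719]
t=3: [480, 479, 479, 482, 483, 483]
t=4: [801, 801, 801, 801, 801, 801]
t=5: [331, 331, 331, 331, 331, 331]
t=6: [552, 552, 552, 552, 552, 552]
t=7: [747, 747, 747, 747, 747, 747]
t=8: [422, 422, 422, 422, 422, 422]
t=9: [703, 703, 703, 703, 703, 703]
t=10: [495, 495, 495, 495, 495, 495]
t=11: [825, 825, 825, 825, 825, 825]
t=12: [291, 291, 291, 291, 291, 291]
t=13: [485, 485, 485, 485, 485, 485]
t=14: [808, 808, 808, 808, 808, 808]
t=15: [320, 320, 320, 320, 320, 320]
t=16: [533, 533, 533, 533, 533, 533]
t=17: [778, 778, 778, 778, 778, 778]
t=18: [370, 370, 370, 370, 370, 370]
t=19: [617, 617, 617, 617, 617, 617]
t=20: [638, 638, 638, 638, 638, 638]
t=21: [603, 603, 603, 603, 603, 603]
t=22: [662, 662, 662, 662, 662, 662]
t=23: [563, 563, 563, 563, 563, 563]
t=24: [728, 728, 728, 728, 728, 728]
t=25: [453, 453, 453, 453, 453, 453]
t=26: [755, 755, 755, 755, 755, 755]
t=27: [408, 408, 408, 408, 408, 408]
t=28: [680, 680, 680, 680, 680, 680]
t=29: [533, 533, 533, 533, 533, 533]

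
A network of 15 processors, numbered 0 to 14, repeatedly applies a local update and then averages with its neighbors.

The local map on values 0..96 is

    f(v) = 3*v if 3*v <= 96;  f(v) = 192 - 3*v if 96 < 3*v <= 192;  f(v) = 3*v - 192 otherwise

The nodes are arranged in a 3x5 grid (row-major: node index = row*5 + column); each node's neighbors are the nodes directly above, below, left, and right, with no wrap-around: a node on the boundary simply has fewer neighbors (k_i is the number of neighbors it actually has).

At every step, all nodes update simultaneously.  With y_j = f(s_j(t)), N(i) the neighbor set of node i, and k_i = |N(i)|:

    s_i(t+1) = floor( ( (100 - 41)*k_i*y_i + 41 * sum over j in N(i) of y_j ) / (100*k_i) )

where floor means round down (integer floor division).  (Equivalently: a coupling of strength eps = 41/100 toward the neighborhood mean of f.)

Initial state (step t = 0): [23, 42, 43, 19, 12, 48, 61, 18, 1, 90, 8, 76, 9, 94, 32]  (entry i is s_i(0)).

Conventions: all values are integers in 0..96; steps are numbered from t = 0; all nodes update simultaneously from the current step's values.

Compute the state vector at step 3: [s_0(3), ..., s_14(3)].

Answer: [44, 57, 55, 45, 72, 21, 24, 9, 23, 68, 52, 47, 18, 43, 53]

Derivation:
t=0: [23, 42, 43, 19, 12, 48, 61, 18, 1, 90, 8, 76, 9, 94, 32]
t=1: [64, 58, 61, 47, 48, 42, 26, 42, 30, 64, 31, 29, 40, 70, 91]
t=2: [17, 22, 23, 50, 38, 62, 70, 64, 66, 29, 86, 84, 65, 43, 51]
t=3: [44, 57, 55, 45, 72, 21, 24, 9, 23, 68, 52, 47, 18, 43, 53]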